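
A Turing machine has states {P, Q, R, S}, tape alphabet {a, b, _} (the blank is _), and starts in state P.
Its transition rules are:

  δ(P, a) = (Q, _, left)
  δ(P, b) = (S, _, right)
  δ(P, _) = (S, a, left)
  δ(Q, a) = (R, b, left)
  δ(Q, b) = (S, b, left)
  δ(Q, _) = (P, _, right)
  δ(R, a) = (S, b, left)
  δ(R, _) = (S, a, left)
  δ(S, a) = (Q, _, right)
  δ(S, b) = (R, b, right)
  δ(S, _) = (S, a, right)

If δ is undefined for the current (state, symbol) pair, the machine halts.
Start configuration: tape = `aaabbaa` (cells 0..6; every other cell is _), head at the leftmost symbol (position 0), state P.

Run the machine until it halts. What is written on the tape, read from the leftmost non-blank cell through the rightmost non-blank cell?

aabbabbaa

P | __[a]aabbaa   read a → write _, move left, go to Q
Q | _[_]_aabbaa   read _ → write _, move right, go to P
P | __[_]aabbaa   read _ → write a, move left, go to S
S | _[_]aaabbaa   read _ → write a, move right, go to S
S | _a[a]aabbaa   read a → write _, move right, go to Q
Q | _a_[a]abbaa   read a → write b, move left, go to R
R | _a[_]babbaa   read _ → write a, move left, go to S
S | _[a]ababbaa   read a → write _, move right, go to Q
Q | __[a]babbaa   read a → write b, move left, go to R
R | _[_]bbabbaa   read _ → write a, move left, go to S
S | [_]abbabbaa   read _ → write a, move right, go to S
S | a[a]bbabbaa   read a → write _, move right, go to Q
Q | a_[b]babbaa   read b → write b, move left, go to S
S | a[_]bbabbaa   read _ → write a, move right, go to S
S | aa[b]babbaa   read b → write b, move right, go to R
R | aab[b]abbaa
The non-blank tape span at halt is aabbabbaa.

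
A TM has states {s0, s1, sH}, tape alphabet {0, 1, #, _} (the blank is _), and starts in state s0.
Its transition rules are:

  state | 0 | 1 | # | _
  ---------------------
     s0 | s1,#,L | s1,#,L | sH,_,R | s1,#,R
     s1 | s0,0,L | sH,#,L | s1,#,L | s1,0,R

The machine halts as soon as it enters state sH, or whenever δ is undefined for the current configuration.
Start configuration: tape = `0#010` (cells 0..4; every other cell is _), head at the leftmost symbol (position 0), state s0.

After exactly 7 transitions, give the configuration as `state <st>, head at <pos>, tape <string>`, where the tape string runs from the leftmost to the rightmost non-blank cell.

state sH, head at -1, tape 0##010

s0 | __[0]#010   read 0 → write #, move L, go to s1
s1 | _[_]##010   read _ → write 0, move R, go to s1
s1 | _0[#]#010   read # → write #, move L, go to s1
s1 | _[0]##010   read 0 → write 0, move L, go to s0
s0 | [_]0##010   read _ → write #, move R, go to s1
s1 | #[0]##010   read 0 → write 0, move L, go to s0
s0 | [#]0##010   read # → write _, move R, go to sH
sH | _[0]##010
After 7 steps: state sH, head at -1, tape 0##010.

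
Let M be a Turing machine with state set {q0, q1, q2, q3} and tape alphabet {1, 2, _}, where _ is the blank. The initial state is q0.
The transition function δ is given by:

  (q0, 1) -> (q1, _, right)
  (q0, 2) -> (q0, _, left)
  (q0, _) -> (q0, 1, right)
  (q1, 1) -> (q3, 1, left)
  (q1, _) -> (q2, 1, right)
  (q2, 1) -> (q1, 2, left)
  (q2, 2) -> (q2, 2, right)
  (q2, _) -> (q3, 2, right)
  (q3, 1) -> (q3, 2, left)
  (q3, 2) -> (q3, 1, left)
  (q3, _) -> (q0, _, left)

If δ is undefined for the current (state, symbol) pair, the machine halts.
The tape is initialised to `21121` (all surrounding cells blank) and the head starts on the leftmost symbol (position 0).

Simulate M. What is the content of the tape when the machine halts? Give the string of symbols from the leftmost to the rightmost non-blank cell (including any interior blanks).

11_2221

state=q0 head=0 tape=__[2]1121   (q0,2)→(q0,_,left)
state=q0 head=-1 tape=_[_]_1121   (q0,_)→(q0,1,right)
state=q0 head=0 tape=_1[_]1121   (q0,_)→(q0,1,right)
state=q0 head=1 tape=_11[1]121   (q0,1)→(q1,_,right)
state=q1 head=2 tape=_11_[1]21   (q1,1)→(q3,1,left)
state=q3 head=1 tape=_11[_]121   (q3,_)→(q0,_,left)
state=q0 head=0 tape=_1[1]_121   (q0,1)→(q1,_,right)
state=q1 head=1 tape=_1_[_]121   (q1,_)→(q2,1,right)
state=q2 head=2 tape=_1_1[1]21   (q2,1)→(q1,2,left)
state=q1 head=1 tape=_1_[1]221   (q1,1)→(q3,1,left)
state=q3 head=0 tape=_1[_]1221   (q3,_)→(q0,_,left)
state=q0 head=-1 tape=_[1]_1221   (q0,1)→(q1,_,right)
state=q1 head=0 tape=__[_]1221   (q1,_)→(q2,1,right)
state=q2 head=1 tape=__1[1]221   (q2,1)→(q1,2,left)
state=q1 head=0 tape=__[1]2221   (q1,1)→(q3,1,left)
state=q3 head=-1 tape=_[_]12221   (q3,_)→(q0,_,left)
state=q0 head=-2 tape=[_]_12221   (q0,_)→(q0,1,right)
state=q0 head=-1 tape=1[_]12221   (q0,_)→(q0,1,right)
state=q0 head=0 tape=11[1]2221   (q0,1)→(q1,_,right)
state=q1 head=1 tape=11_[2]221
The non-blank tape span at halt is 11_2221.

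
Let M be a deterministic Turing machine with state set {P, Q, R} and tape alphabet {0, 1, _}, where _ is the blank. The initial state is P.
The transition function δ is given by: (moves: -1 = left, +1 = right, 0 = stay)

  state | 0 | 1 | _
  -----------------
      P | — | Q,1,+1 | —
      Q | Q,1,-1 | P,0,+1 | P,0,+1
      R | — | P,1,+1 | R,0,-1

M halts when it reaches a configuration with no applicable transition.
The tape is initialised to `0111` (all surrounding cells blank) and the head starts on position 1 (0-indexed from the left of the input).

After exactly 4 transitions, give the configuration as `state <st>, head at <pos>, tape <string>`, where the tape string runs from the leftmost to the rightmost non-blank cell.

state P, head at 5, tape 01010

P | 0[1]11__   read 1 → write 1, move +1, go to Q
Q | 01[1]1__   read 1 → write 0, move +1, go to P
P | 010[1]__   read 1 → write 1, move +1, go to Q
Q | 0101[_]_   read _ → write 0, move +1, go to P
P | 01010[_]
After 4 steps: state P, head at 5, tape 01010.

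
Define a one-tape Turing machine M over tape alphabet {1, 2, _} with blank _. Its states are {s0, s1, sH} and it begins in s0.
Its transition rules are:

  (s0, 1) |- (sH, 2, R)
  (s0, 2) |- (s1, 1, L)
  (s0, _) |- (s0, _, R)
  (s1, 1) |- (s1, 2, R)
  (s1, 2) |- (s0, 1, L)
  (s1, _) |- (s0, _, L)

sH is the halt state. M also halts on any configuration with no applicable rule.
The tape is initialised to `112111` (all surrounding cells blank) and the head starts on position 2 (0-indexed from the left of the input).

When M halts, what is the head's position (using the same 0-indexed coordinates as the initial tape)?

state=s0 head=2 tape=_11[2]111_   (s0,2)→(s1,1,L)
state=s1 head=1 tape=_1[1]1111_   (s1,1)→(s1,2,R)
state=s1 head=2 tape=_12[1]111_   (s1,1)→(s1,2,R)
state=s1 head=3 tape=_122[1]11_   (s1,1)→(s1,2,R)
state=s1 head=4 tape=_1222[1]1_   (s1,1)→(s1,2,R)
state=s1 head=5 tape=_12222[1]_   (s1,1)→(s1,2,R)
state=s1 head=6 tape=_122222[_]   (s1,_)→(s0,_,L)
state=s0 head=5 tape=_12222[2]_   (s0,2)→(s1,1,L)
state=s1 head=4 tape=_1222[2]1_   (s1,2)→(s0,1,L)
state=s0 head=3 tape=_122[2]11_   (s0,2)→(s1,1,L)
state=s1 head=2 tape=_12[2]111_   (s1,2)→(s0,1,L)
state=s0 head=1 tape=_1[2]1111_   (s0,2)→(s1,1,L)
state=s1 head=0 tape=_[1]11111_   (s1,1)→(s1,2,R)
state=s1 head=1 tape=_2[1]1111_   (s1,1)→(s1,2,R)
state=s1 head=2 tape=_22[1]111_   (s1,1)→(s1,2,R)
state=s1 head=3 tape=_222[1]11_   (s1,1)→(s1,2,R)
state=s1 head=4 tape=_2222[1]1_   (s1,1)→(s1,2,R)
state=s1 head=5 tape=_22222[1]_   (s1,1)→(s1,2,R)
state=s1 head=6 tape=_222222[_]   (s1,_)→(s0,_,L)
state=s0 head=5 tape=_22222[2]_   (s0,2)→(s1,1,L)
state=s1 head=4 tape=_2222[2]1_   (s1,2)→(s0,1,L)
state=s0 head=3 tape=_222[2]11_   (s0,2)→(s1,1,L)
state=s1 head=2 tape=_22[2]111_   (s1,2)→(s0,1,L)
state=s0 head=1 tape=_2[2]1111_   (s0,2)→(s1,1,L)
state=s1 head=0 tape=_[2]11111_   (s1,2)→(s0,1,L)
state=s0 head=-1 tape=[_]111111_   (s0,_)→(s0,_,R)
state=s0 head=0 tape=_[1]11111_   (s0,1)→(sH,2,R)
state=sH head=1 tape=_2[1]1111_
At halt the head is at cell 1.

1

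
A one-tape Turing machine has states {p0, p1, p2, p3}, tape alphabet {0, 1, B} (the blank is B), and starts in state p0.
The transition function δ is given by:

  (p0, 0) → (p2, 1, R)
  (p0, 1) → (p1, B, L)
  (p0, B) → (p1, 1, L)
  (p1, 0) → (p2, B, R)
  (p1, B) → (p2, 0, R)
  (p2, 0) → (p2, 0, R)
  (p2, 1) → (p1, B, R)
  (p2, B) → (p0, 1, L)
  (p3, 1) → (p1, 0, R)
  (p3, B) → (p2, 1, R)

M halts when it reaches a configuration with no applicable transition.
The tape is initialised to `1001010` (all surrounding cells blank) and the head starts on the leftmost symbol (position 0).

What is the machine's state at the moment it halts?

p1

p0 | B[1]001010B   read 1 → write B, move L, go to p1
p1 | [B]B001010B   read B → write 0, move R, go to p2
p2 | 0[B]001010B   read B → write 1, move L, go to p0
p0 | [0]1001010B   read 0 → write 1, move R, go to p2
p2 | 1[1]001010B   read 1 → write B, move R, go to p1
p1 | 1B[0]01010B   read 0 → write B, move R, go to p2
p2 | 1BB[0]1010B   read 0 → write 0, move R, go to p2
p2 | 1BB0[1]010B   read 1 → write B, move R, go to p1
p1 | 1BB0B[0]10B   read 0 → write B, move R, go to p2
p2 | 1BB0BB[1]0B   read 1 → write B, move R, go to p1
p1 | 1BB0BBB[0]B   read 0 → write B, move R, go to p2
p2 | 1BB0BBBB[B]   read B → write 1, move L, go to p0
p0 | 1BB0BBB[B]1   read B → write 1, move L, go to p1
p1 | 1BB0BB[B]11   read B → write 0, move R, go to p2
p2 | 1BB0BB0[1]1   read 1 → write B, move R, go to p1
p1 | 1BB0BB0B[1]
No transition is defined for (p1, 1); M halts in state p1.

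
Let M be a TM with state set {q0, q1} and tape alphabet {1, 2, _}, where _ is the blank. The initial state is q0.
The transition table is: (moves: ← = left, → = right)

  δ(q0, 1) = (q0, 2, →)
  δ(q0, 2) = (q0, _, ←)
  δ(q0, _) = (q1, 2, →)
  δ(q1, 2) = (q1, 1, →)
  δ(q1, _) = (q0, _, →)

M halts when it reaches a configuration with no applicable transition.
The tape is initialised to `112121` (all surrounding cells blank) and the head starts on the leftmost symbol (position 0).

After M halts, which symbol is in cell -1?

2

state=q0 head=0 tape=_[1]12121   (q0,1)→(q0,2,→)
state=q0 head=1 tape=_2[1]2121   (q0,1)→(q0,2,→)
state=q0 head=2 tape=_22[2]121   (q0,2)→(q0,_,←)
state=q0 head=1 tape=_2[2]_121   (q0,2)→(q0,_,←)
state=q0 head=0 tape=_[2]__121   (q0,2)→(q0,_,←)
state=q0 head=-1 tape=[_]___121   (q0,_)→(q1,2,→)
state=q1 head=0 tape=2[_]__121   (q1,_)→(q0,_,→)
state=q0 head=1 tape=2_[_]_121   (q0,_)→(q1,2,→)
state=q1 head=2 tape=2_2[_]121   (q1,_)→(q0,_,→)
state=q0 head=3 tape=2_2_[1]21   (q0,1)→(q0,2,→)
state=q0 head=4 tape=2_2_2[2]1   (q0,2)→(q0,_,←)
state=q0 head=3 tape=2_2_[2]_1   (q0,2)→(q0,_,←)
state=q0 head=2 tape=2_2[_]__1   (q0,_)→(q1,2,→)
state=q1 head=3 tape=2_22[_]_1   (q1,_)→(q0,_,→)
state=q0 head=4 tape=2_22_[_]1   (q0,_)→(q1,2,→)
state=q1 head=5 tape=2_22_2[1]
Cell -1 holds 2 when M halts.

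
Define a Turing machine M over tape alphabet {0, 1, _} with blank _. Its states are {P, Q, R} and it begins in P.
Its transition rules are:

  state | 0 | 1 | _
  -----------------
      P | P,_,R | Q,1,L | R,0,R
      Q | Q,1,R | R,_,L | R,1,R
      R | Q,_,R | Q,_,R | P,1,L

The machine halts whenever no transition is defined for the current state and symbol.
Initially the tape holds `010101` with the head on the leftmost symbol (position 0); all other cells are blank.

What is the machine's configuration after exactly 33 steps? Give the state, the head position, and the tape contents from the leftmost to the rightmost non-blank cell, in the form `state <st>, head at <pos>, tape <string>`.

state Q, head at 1, tape 01_1

P | __[0]10101   read 0 → write _, move R, go to P
P | ___[1]0101   read 1 → write 1, move L, go to Q
Q | __[_]10101   read _ → write 1, move R, go to R
R | __1[1]0101   read 1 → write _, move R, go to Q
Q | __1_[0]101   read 0 → write 1, move R, go to Q
Q | __1_1[1]01   read 1 → write _, move L, go to R
R | __1_[1]_01   read 1 → write _, move R, go to Q
Q | __1__[_]01   read _ → write 1, move R, go to R
R | __1__1[0]1   read 0 → write _, move R, go to Q
Q | __1__1_[1]   read 1 → write _, move L, go to R
R | __1__1[_]_   read _ → write 1, move L, go to P
P | __1__[1]1_   read 1 → write 1, move L, go to Q
Q | __1_[_]11_   read _ → write 1, move R, go to R
R | __1_1[1]1_   read 1 → write _, move R, go to Q
Q | __1_1_[1]_   read 1 → write _, move L, go to R
R | __1_1[_]__   read _ → write 1, move L, go to P
P | __1_[1]1__   read 1 → write 1, move L, go to Q
Q | __1[_]11__   read _ → write 1, move R, go to R
R | __11[1]1__   read 1 → write _, move R, go to Q
Q | __11_[1]__   read 1 → write _, move L, go to R
R | __11[_]___   read _ → write 1, move L, go to P
P | __1[1]1___   read 1 → write 1, move L, go to Q
Q | __[1]11___   read 1 → write _, move L, go to R
R | _[_]_11___   read _ → write 1, move L, go to P
P | [_]1_11___   read _ → write 0, move R, go to R
R | 0[1]_11___   read 1 → write _, move R, go to Q
Q | 0_[_]11___   read _ → write 1, move R, go to R
R | 0_1[1]1___   read 1 → write _, move R, go to Q
Q | 0_1_[1]___   read 1 → write _, move L, go to R
R | 0_1[_]____   read _ → write 1, move L, go to P
P | 0_[1]1____   read 1 → write 1, move L, go to Q
Q | 0[_]11____   read _ → write 1, move R, go to R
R | 01[1]1____   read 1 → write _, move R, go to Q
Q | 01_[1]____
After 33 steps: state Q, head at 1, tape 01_1.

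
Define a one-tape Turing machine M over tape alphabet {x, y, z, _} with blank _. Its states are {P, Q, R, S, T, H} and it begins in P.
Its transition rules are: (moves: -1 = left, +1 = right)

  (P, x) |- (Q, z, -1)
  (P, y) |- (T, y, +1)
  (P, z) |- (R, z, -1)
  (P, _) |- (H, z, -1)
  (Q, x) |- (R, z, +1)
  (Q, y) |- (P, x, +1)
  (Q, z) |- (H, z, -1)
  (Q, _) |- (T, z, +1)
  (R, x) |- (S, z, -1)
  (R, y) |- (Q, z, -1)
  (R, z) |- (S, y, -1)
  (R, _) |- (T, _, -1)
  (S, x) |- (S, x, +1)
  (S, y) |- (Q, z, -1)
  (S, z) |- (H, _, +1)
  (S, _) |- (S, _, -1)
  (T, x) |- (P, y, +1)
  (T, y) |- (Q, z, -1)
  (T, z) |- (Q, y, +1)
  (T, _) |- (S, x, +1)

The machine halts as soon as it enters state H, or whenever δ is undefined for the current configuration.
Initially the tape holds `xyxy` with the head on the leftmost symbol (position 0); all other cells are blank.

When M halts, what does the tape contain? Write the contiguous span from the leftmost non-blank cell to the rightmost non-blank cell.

P | _[x]yxy   read x → write z, move -1, go to Q
Q | [_]zyxy   read _ → write z, move +1, go to T
T | z[z]yxy   read z → write y, move +1, go to Q
Q | zy[y]xy   read y → write x, move +1, go to P
P | zyx[x]y   read x → write z, move -1, go to Q
Q | zy[x]zy   read x → write z, move +1, go to R
R | zyz[z]y   read z → write y, move -1, go to S
S | zy[z]yy   read z → write _, move +1, go to H
H | zy_[y]y
The non-blank tape span at halt is zy_yy.

zy_yy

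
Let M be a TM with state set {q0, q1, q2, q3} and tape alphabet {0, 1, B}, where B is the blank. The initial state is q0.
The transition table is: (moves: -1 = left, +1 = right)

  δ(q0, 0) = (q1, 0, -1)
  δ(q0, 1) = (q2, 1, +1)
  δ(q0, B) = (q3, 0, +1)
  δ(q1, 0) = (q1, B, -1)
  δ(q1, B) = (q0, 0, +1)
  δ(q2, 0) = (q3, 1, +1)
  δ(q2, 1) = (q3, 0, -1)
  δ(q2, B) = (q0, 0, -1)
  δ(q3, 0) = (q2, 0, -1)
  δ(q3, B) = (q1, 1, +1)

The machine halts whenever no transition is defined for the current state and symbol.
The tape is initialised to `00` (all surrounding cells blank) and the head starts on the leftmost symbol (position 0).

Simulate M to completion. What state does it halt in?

q0 | BBBBB[0]0   read 0 → write 0, move -1, go to q1
q1 | BBBB[B]00   read B → write 0, move +1, go to q0
q0 | BBBB0[0]0   read 0 → write 0, move -1, go to q1
q1 | BBBB[0]00   read 0 → write B, move -1, go to q1
q1 | BBB[B]B00   read B → write 0, move +1, go to q0
q0 | BBB0[B]00   read B → write 0, move +1, go to q3
q3 | BBB00[0]0   read 0 → write 0, move -1, go to q2
q2 | BBB0[0]00   read 0 → write 1, move +1, go to q3
q3 | BBB01[0]0   read 0 → write 0, move -1, go to q2
q2 | BBB0[1]00   read 1 → write 0, move -1, go to q3
q3 | BBB[0]000   read 0 → write 0, move -1, go to q2
q2 | BB[B]0000   read B → write 0, move -1, go to q0
q0 | B[B]00000   read B → write 0, move +1, go to q3
q3 | B0[0]0000   read 0 → write 0, move -1, go to q2
q2 | B[0]00000   read 0 → write 1, move +1, go to q3
q3 | B1[0]0000   read 0 → write 0, move -1, go to q2
q2 | B[1]00000   read 1 → write 0, move -1, go to q3
q3 | [B]000000   read B → write 1, move +1, go to q1
q1 | 1[0]00000   read 0 → write B, move -1, go to q1
q1 | [1]B00000
No transition is defined for (q1, 1); M halts in state q1.

q1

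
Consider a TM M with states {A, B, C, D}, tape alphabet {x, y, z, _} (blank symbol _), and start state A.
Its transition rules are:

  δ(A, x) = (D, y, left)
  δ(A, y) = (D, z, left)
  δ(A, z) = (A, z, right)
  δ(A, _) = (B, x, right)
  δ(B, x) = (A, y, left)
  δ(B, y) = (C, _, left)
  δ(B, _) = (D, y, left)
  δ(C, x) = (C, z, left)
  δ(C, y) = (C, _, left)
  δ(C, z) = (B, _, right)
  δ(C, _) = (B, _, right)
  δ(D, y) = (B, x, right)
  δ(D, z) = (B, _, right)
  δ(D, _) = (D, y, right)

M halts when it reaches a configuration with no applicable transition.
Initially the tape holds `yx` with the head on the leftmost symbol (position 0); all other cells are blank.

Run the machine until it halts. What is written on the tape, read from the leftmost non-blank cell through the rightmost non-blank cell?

A | __[y]x   read y → write z, move left, go to D
D | _[_]zx   read _ → write y, move right, go to D
D | _y[z]x   read z → write _, move right, go to B
B | _y_[x]   read x → write y, move left, go to A
A | _y[_]y   read _ → write x, move right, go to B
B | _yx[y]   read y → write _, move left, go to C
C | _y[x]_   read x → write z, move left, go to C
C | _[y]z_   read y → write _, move left, go to C
C | [_]_z_   read _ → write _, move right, go to B
B | _[_]z_   read _ → write y, move left, go to D
D | [_]yz_   read _ → write y, move right, go to D
D | y[y]z_   read y → write x, move right, go to B
B | yx[z]_
The non-blank tape span at halt is yxz.

yxz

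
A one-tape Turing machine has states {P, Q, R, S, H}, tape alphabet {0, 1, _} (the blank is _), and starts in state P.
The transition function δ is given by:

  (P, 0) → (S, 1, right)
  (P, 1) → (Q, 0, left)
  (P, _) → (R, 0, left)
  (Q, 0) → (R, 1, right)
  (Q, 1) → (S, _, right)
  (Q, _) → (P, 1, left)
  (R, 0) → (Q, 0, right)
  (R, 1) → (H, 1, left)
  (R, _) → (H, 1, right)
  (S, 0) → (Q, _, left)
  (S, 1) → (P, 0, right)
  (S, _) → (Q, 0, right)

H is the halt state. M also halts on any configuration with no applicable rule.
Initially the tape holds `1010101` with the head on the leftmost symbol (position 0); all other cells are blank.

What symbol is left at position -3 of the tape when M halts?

1

state=P head=0 tape=___[1]010101   (P,1)→(Q,0,left)
state=Q head=-1 tape=__[_]0010101   (Q,_)→(P,1,left)
state=P head=-2 tape=_[_]10010101   (P,_)→(R,0,left)
state=R head=-3 tape=[_]010010101   (R,_)→(H,1,right)
state=H head=-2 tape=1[0]10010101
Cell -3 holds 1 when M halts.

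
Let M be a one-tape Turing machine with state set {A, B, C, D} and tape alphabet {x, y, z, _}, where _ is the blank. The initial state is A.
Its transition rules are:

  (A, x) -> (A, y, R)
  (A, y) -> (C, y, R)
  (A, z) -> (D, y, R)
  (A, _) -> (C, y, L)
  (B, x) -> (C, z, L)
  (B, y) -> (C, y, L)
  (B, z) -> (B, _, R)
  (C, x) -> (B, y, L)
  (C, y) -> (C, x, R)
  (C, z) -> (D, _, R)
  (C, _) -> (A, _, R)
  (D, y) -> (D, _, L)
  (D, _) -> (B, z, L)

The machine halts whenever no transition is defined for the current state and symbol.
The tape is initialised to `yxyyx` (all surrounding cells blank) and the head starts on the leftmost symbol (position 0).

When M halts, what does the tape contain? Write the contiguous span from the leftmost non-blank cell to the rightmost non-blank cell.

yz_zy

A | _[y]xyyx   read y → write y, move R, go to C
C | _y[x]yyx   read x → write y, move L, go to B
B | _[y]yyyx   read y → write y, move L, go to C
C | [_]yyyyx   read _ → write _, move R, go to A
A | _[y]yyyx   read y → write y, move R, go to C
C | _y[y]yyx   read y → write x, move R, go to C
C | _yx[y]yx   read y → write x, move R, go to C
C | _yxx[y]x   read y → write x, move R, go to C
C | _yxxx[x]   read x → write y, move L, go to B
B | _yxx[x]y   read x → write z, move L, go to C
C | _yx[x]zy   read x → write y, move L, go to B
B | _y[x]yzy   read x → write z, move L, go to C
C | _[y]zyzy   read y → write x, move R, go to C
C | _x[z]yzy   read z → write _, move R, go to D
D | _x_[y]zy   read y → write _, move L, go to D
D | _x[_]_zy   read _ → write z, move L, go to B
B | _[x]z_zy   read x → write z, move L, go to C
C | [_]zz_zy   read _ → write _, move R, go to A
A | _[z]z_zy   read z → write y, move R, go to D
D | _y[z]_zy
The non-blank tape span at halt is yz_zy.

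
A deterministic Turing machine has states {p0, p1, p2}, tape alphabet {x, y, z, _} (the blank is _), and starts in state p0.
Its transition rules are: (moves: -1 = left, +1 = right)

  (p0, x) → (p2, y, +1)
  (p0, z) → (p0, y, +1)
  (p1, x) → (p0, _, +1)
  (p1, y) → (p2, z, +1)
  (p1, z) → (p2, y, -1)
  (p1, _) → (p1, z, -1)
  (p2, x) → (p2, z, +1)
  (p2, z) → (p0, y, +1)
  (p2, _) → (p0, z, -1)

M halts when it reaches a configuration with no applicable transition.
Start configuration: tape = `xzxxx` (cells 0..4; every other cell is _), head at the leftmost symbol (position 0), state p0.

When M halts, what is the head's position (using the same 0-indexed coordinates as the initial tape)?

6

state=p0 head=0 tape=[x]zxxx__   (p0,x)→(p2,y,+1)
state=p2 head=1 tape=y[z]xxx__   (p2,z)→(p0,y,+1)
state=p0 head=2 tape=yy[x]xx__   (p0,x)→(p2,y,+1)
state=p2 head=3 tape=yyy[x]x__   (p2,x)→(p2,z,+1)
state=p2 head=4 tape=yyyz[x]__   (p2,x)→(p2,z,+1)
state=p2 head=5 tape=yyyzz[_]_   (p2,_)→(p0,z,-1)
state=p0 head=4 tape=yyyz[z]z_   (p0,z)→(p0,y,+1)
state=p0 head=5 tape=yyyzy[z]_   (p0,z)→(p0,y,+1)
state=p0 head=6 tape=yyyzyy[_]
At halt the head is at cell 6.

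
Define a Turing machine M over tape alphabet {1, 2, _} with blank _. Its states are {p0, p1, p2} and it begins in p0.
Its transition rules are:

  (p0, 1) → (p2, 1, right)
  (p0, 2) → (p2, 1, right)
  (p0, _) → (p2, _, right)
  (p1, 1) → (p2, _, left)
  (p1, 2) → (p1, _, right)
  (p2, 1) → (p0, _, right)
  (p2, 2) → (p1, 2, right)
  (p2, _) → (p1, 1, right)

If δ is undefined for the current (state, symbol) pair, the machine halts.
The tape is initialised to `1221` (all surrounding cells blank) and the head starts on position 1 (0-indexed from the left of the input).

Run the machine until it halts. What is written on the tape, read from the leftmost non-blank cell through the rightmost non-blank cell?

112

p0 | 1[2]21   read 2 → write 1, move right, go to p2
p2 | 11[2]1   read 2 → write 2, move right, go to p1
p1 | 112[1]   read 1 → write _, move left, go to p2
p2 | 11[2]_   read 2 → write 2, move right, go to p1
p1 | 112[_]
The non-blank tape span at halt is 112.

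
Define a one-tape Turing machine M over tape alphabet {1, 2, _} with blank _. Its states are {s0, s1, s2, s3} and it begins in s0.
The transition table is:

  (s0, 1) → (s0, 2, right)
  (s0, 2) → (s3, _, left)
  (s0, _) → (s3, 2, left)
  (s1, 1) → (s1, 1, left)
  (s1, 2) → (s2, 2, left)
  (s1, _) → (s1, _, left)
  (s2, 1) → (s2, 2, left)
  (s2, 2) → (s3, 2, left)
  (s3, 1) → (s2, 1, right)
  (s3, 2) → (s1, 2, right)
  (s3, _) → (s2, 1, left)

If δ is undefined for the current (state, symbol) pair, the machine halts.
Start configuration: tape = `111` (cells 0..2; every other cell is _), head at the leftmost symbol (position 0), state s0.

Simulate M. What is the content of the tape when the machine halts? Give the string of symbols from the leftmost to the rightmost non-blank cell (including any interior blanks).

s0 | __[1]11_   read 1 → write 2, move right, go to s0
s0 | __2[1]1_   read 1 → write 2, move right, go to s0
s0 | __22[1]_   read 1 → write 2, move right, go to s0
s0 | __222[_]   read _ → write 2, move left, go to s3
s3 | __22[2]2   read 2 → write 2, move right, go to s1
s1 | __222[2]   read 2 → write 2, move left, go to s2
s2 | __22[2]2   read 2 → write 2, move left, go to s3
s3 | __2[2]22   read 2 → write 2, move right, go to s1
s1 | __22[2]2   read 2 → write 2, move left, go to s2
s2 | __2[2]22   read 2 → write 2, move left, go to s3
s3 | __[2]222   read 2 → write 2, move right, go to s1
s1 | __2[2]22   read 2 → write 2, move left, go to s2
s2 | __[2]222   read 2 → write 2, move left, go to s3
s3 | _[_]2222   read _ → write 1, move left, go to s2
s2 | [_]12222
The non-blank tape span at halt is 12222.

12222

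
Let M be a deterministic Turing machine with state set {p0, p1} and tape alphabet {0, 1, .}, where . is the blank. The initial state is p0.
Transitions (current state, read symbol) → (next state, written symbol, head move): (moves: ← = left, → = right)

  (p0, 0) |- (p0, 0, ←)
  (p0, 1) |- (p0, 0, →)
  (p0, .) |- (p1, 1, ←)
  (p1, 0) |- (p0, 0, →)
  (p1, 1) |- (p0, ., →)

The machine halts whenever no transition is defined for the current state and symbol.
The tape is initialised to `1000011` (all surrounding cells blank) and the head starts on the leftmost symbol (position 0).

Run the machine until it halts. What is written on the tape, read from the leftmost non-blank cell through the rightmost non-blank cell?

10000011

p0 | ..[1]000011   read 1 → write 0, move →, go to p0
p0 | ..0[0]00011   read 0 → write 0, move ←, go to p0
p0 | ..[0]000011   read 0 → write 0, move ←, go to p0
p0 | .[.]0000011   read . → write 1, move ←, go to p1
p1 | [.]10000011
The non-blank tape span at halt is 10000011.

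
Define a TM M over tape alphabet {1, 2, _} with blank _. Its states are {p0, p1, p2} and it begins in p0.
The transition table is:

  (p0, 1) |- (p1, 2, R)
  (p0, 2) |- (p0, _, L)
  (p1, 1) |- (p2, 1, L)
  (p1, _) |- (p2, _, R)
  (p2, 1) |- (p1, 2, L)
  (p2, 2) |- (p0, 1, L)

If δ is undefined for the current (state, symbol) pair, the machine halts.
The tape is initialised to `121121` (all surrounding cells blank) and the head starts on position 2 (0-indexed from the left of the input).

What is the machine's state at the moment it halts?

state=p0 head=2 tape=12[1]121   (p0,1)→(p1,2,R)
state=p1 head=3 tape=122[1]21   (p1,1)→(p2,1,L)
state=p2 head=2 tape=12[2]121   (p2,2)→(p0,1,L)
state=p0 head=1 tape=1[2]1121   (p0,2)→(p0,_,L)
state=p0 head=0 tape=[1]_1121   (p0,1)→(p1,2,R)
state=p1 head=1 tape=2[_]1121   (p1,_)→(p2,_,R)
state=p2 head=2 tape=2_[1]121   (p2,1)→(p1,2,L)
state=p1 head=1 tape=2[_]2121   (p1,_)→(p2,_,R)
state=p2 head=2 tape=2_[2]121   (p2,2)→(p0,1,L)
state=p0 head=1 tape=2[_]1121
No transition is defined for (p0, _); M halts in state p0.

p0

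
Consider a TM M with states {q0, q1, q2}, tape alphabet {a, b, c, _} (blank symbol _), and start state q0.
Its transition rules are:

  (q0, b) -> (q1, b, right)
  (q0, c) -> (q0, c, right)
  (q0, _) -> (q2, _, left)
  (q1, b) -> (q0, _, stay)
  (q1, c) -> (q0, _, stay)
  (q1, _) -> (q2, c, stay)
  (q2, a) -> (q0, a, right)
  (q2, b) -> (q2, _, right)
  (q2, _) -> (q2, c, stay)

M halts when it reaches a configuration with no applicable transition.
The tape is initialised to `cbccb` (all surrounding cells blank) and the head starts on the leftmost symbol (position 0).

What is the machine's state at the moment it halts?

q2

state=q0 head=0 tape=[c]bccb   (q0,c)→(q0,c,right)
state=q0 head=1 tape=c[b]ccb   (q0,b)→(q1,b,right)
state=q1 head=2 tape=cb[c]cb   (q1,c)→(q0,_,stay)
state=q0 head=2 tape=cb[_]cb   (q0,_)→(q2,_,left)
state=q2 head=1 tape=c[b]_cb   (q2,b)→(q2,_,right)
state=q2 head=2 tape=c_[_]cb   (q2,_)→(q2,c,stay)
state=q2 head=2 tape=c_[c]cb
No transition is defined for (q2, c); M halts in state q2.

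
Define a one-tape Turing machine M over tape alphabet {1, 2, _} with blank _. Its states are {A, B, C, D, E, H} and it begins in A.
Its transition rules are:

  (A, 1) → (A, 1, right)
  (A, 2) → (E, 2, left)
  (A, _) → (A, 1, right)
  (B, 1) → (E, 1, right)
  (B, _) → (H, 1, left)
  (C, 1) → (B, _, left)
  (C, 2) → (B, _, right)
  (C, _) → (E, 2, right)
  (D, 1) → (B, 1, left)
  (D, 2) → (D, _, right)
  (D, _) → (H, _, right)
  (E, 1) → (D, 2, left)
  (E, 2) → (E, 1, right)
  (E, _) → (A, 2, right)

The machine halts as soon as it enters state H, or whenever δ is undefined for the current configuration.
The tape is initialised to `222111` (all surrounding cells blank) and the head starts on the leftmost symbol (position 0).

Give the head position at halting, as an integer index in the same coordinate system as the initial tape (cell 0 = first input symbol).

-3

state=A head=0 tape=___[2]22111   (A,2)→(E,2,left)
state=E head=-1 tape=__[_]222111   (E,_)→(A,2,right)
state=A head=0 tape=__2[2]22111   (A,2)→(E,2,left)
state=E head=-1 tape=__[2]222111   (E,2)→(E,1,right)
state=E head=0 tape=__1[2]22111   (E,2)→(E,1,right)
state=E head=1 tape=__11[2]2111   (E,2)→(E,1,right)
state=E head=2 tape=__111[2]111   (E,2)→(E,1,right)
state=E head=3 tape=__1111[1]11   (E,1)→(D,2,left)
state=D head=2 tape=__111[1]211   (D,1)→(B,1,left)
state=B head=1 tape=__11[1]1211   (B,1)→(E,1,right)
state=E head=2 tape=__111[1]211   (E,1)→(D,2,left)
state=D head=1 tape=__11[1]2211   (D,1)→(B,1,left)
state=B head=0 tape=__1[1]12211   (B,1)→(E,1,right)
state=E head=1 tape=__11[1]2211   (E,1)→(D,2,left)
state=D head=0 tape=__1[1]22211   (D,1)→(B,1,left)
state=B head=-1 tape=__[1]122211   (B,1)→(E,1,right)
state=E head=0 tape=__1[1]22211   (E,1)→(D,2,left)
state=D head=-1 tape=__[1]222211   (D,1)→(B,1,left)
state=B head=-2 tape=_[_]1222211   (B,_)→(H,1,left)
state=H head=-3 tape=[_]11222211
At halt the head is at cell -3.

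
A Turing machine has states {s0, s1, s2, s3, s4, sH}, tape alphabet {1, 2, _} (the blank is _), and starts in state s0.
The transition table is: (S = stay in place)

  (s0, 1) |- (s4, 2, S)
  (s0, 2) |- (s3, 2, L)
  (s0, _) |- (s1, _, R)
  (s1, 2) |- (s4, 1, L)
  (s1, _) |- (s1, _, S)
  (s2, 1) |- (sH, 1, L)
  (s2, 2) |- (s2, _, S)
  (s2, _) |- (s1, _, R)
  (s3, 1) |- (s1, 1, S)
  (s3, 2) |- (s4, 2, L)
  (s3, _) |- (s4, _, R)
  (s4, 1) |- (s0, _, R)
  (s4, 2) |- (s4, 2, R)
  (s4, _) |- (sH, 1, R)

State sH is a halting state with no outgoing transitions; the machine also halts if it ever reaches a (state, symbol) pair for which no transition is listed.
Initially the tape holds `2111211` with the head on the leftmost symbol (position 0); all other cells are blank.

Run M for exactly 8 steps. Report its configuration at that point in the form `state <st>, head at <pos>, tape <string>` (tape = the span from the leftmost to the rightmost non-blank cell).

s0 | _[2]111211   read 2 → write 2, move L, go to s3
s3 | [_]2111211   read _ → write _, move R, go to s4
s4 | _[2]111211   read 2 → write 2, move R, go to s4
s4 | _2[1]11211   read 1 → write _, move R, go to s0
s0 | _2_[1]1211   read 1 → write 2, move S, go to s4
s4 | _2_[2]1211   read 2 → write 2, move R, go to s4
s4 | _2_2[1]211   read 1 → write _, move R, go to s0
s0 | _2_2_[2]11   read 2 → write 2, move L, go to s3
s3 | _2_2[_]211
After 8 steps: state s3, head at 3, tape 2_2_211.

state s3, head at 3, tape 2_2_211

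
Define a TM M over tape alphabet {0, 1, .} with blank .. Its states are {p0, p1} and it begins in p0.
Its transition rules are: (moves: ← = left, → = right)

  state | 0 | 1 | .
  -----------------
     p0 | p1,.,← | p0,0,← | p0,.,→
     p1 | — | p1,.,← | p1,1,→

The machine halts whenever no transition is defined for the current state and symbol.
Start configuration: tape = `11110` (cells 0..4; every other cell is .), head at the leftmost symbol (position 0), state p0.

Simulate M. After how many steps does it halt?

state=p0 head=0 tape=....[1]1110   (p0,1)→(p0,0,←)
state=p0 head=-1 tape=...[.]01110   (p0,.)→(p0,.,→)
state=p0 head=0 tape=....[0]1110   (p0,0)→(p1,.,←)
state=p1 head=-1 tape=...[.].1110   (p1,.)→(p1,1,→)
state=p1 head=0 tape=...1[.]1110   (p1,.)→(p1,1,→)
state=p1 head=1 tape=...11[1]110   (p1,1)→(p1,.,←)
state=p1 head=0 tape=...1[1].110   (p1,1)→(p1,.,←)
state=p1 head=-1 tape=...[1]..110   (p1,1)→(p1,.,←)
state=p1 head=-2 tape=..[.]...110   (p1,.)→(p1,1,→)
state=p1 head=-1 tape=..1[.]..110   (p1,.)→(p1,1,→)
state=p1 head=0 tape=..11[.].110   (p1,.)→(p1,1,→)
state=p1 head=1 tape=..111[.]110   (p1,.)→(p1,1,→)
state=p1 head=2 tape=..1111[1]10   (p1,1)→(p1,.,←)
state=p1 head=1 tape=..111[1].10   (p1,1)→(p1,.,←)
state=p1 head=0 tape=..11[1]..10   (p1,1)→(p1,.,←)
state=p1 head=-1 tape=..1[1]...10   (p1,1)→(p1,.,←)
state=p1 head=-2 tape=..[1]....10   (p1,1)→(p1,.,←)
state=p1 head=-3 tape=.[.].....10   (p1,.)→(p1,1,→)
state=p1 head=-2 tape=.1[.]....10   (p1,.)→(p1,1,→)
state=p1 head=-1 tape=.11[.]...10   (p1,.)→(p1,1,→)
state=p1 head=0 tape=.111[.]..10   (p1,.)→(p1,1,→)
state=p1 head=1 tape=.1111[.].10   (p1,.)→(p1,1,→)
state=p1 head=2 tape=.11111[.]10   (p1,.)→(p1,1,→)
state=p1 head=3 tape=.111111[1]0   (p1,1)→(p1,.,←)
state=p1 head=2 tape=.11111[1].0   (p1,1)→(p1,.,←)
state=p1 head=1 tape=.1111[1]..0   (p1,1)→(p1,.,←)
state=p1 head=0 tape=.111[1]...0   (p1,1)→(p1,.,←)
state=p1 head=-1 tape=.11[1]....0   (p1,1)→(p1,.,←)
state=p1 head=-2 tape=.1[1].....0   (p1,1)→(p1,.,←)
state=p1 head=-3 tape=.[1]......0   (p1,1)→(p1,.,←)
state=p1 head=-4 tape=[.].......0   (p1,.)→(p1,1,→)
state=p1 head=-3 tape=1[.]......0   (p1,.)→(p1,1,→)
state=p1 head=-2 tape=11[.].....0   (p1,.)→(p1,1,→)
state=p1 head=-1 tape=111[.]....0   (p1,.)→(p1,1,→)
state=p1 head=0 tape=1111[.]...0   (p1,.)→(p1,1,→)
state=p1 head=1 tape=11111[.]..0   (p1,.)→(p1,1,→)
state=p1 head=2 tape=111111[.].0   (p1,.)→(p1,1,→)
state=p1 head=3 tape=1111111[.]0   (p1,.)→(p1,1,→)
state=p1 head=4 tape=11111111[0]
M halts after 38 transitions.

38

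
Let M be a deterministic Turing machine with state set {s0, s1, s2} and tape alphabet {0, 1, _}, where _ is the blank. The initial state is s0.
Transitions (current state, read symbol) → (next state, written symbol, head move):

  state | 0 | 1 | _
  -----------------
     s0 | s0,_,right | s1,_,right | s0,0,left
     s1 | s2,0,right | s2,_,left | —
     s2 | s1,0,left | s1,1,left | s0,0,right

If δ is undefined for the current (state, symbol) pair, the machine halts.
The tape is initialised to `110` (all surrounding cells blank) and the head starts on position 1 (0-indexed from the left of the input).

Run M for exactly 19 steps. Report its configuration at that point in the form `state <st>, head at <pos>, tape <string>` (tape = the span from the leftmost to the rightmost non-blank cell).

state=s0 head=1 tape=1[1]0____   (s0,1)→(s1,_,right)
state=s1 head=2 tape=1_[0]____   (s1,0)→(s2,0,right)
state=s2 head=3 tape=1_0[_]___   (s2,_)→(s0,0,right)
state=s0 head=4 tape=1_00[_]__   (s0,_)→(s0,0,left)
state=s0 head=3 tape=1_0[0]0__   (s0,0)→(s0,_,right)
state=s0 head=4 tape=1_0_[0]__   (s0,0)→(s0,_,right)
state=s0 head=5 tape=1_0__[_]_   (s0,_)→(s0,0,left)
state=s0 head=4 tape=1_0_[_]0_   (s0,_)→(s0,0,left)
state=s0 head=3 tape=1_0[_]00_   (s0,_)→(s0,0,left)
state=s0 head=2 tape=1_[0]000_   (s0,0)→(s0,_,right)
state=s0 head=3 tape=1__[0]00_   (s0,0)→(s0,_,right)
state=s0 head=4 tape=1___[0]0_   (s0,0)→(s0,_,right)
state=s0 head=5 tape=1____[0]_   (s0,0)→(s0,_,right)
state=s0 head=6 tape=1_____[_]   (s0,_)→(s0,0,left)
state=s0 head=5 tape=1____[_]0   (s0,_)→(s0,0,left)
state=s0 head=4 tape=1___[_]00   (s0,_)→(s0,0,left)
state=s0 head=3 tape=1__[_]000   (s0,_)→(s0,0,left)
state=s0 head=2 tape=1_[_]0000   (s0,_)→(s0,0,left)
state=s0 head=1 tape=1[_]00000   (s0,_)→(s0,0,left)
state=s0 head=0 tape=[1]000000
After 19 steps: state s0, head at 0, tape 1000000.

state s0, head at 0, tape 1000000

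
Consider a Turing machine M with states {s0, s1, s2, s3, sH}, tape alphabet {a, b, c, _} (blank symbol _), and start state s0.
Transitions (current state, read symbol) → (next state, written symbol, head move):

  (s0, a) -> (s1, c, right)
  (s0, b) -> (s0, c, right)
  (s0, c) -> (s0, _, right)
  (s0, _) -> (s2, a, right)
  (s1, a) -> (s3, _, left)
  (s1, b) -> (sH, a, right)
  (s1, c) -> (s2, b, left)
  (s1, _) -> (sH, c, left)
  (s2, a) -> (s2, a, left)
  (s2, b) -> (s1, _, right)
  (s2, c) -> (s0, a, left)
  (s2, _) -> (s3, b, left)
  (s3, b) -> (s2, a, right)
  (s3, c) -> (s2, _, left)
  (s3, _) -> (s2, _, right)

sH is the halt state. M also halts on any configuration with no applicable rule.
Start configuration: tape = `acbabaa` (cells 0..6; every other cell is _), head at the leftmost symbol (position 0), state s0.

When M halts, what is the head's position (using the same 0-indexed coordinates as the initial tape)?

state=s0 head=0 tape=___[a]cbabaa   (s0,a)→(s1,c,right)
state=s1 head=1 tape=___c[c]babaa   (s1,c)→(s2,b,left)
state=s2 head=0 tape=___[c]bbabaa   (s2,c)→(s0,a,left)
state=s0 head=-1 tape=__[_]abbabaa   (s0,_)→(s2,a,right)
state=s2 head=0 tape=__a[a]bbabaa   (s2,a)→(s2,a,left)
state=s2 head=-1 tape=__[a]abbabaa   (s2,a)→(s2,a,left)
state=s2 head=-2 tape=_[_]aabbabaa   (s2,_)→(s3,b,left)
state=s3 head=-3 tape=[_]baabbabaa   (s3,_)→(s2,_,right)
state=s2 head=-2 tape=_[b]aabbabaa   (s2,b)→(s1,_,right)
state=s1 head=-1 tape=__[a]abbabaa   (s1,a)→(s3,_,left)
state=s3 head=-2 tape=_[_]_abbabaa   (s3,_)→(s2,_,right)
state=s2 head=-1 tape=__[_]abbabaa   (s2,_)→(s3,b,left)
state=s3 head=-2 tape=_[_]babbabaa   (s3,_)→(s2,_,right)
state=s2 head=-1 tape=__[b]abbabaa   (s2,b)→(s1,_,right)
state=s1 head=0 tape=___[a]bbabaa   (s1,a)→(s3,_,left)
state=s3 head=-1 tape=__[_]_bbabaa   (s3,_)→(s2,_,right)
state=s2 head=0 tape=___[_]bbabaa   (s2,_)→(s3,b,left)
state=s3 head=-1 tape=__[_]bbbabaa   (s3,_)→(s2,_,right)
state=s2 head=0 tape=___[b]bbabaa   (s2,b)→(s1,_,right)
state=s1 head=1 tape=____[b]babaa   (s1,b)→(sH,a,right)
state=sH head=2 tape=____a[b]abaa
At halt the head is at cell 2.

2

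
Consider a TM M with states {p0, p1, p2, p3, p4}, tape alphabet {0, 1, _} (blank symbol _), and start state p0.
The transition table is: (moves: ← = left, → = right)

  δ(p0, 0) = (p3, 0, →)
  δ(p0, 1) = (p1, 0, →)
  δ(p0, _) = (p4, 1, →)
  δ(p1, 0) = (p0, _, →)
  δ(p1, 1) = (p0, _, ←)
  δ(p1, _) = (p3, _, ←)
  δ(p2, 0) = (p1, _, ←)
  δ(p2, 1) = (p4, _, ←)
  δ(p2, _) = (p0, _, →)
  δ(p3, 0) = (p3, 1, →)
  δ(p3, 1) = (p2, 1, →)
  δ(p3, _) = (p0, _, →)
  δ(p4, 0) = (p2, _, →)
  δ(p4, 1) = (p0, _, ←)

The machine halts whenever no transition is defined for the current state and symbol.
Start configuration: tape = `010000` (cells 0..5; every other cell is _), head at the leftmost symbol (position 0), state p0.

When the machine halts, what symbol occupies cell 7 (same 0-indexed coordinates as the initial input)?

p0 | [0]10000___   read 0 → write 0, move →, go to p3
p3 | 0[1]0000___   read 1 → write 1, move →, go to p2
p2 | 01[0]000___   read 0 → write _, move ←, go to p1
p1 | 0[1]_000___   read 1 → write _, move ←, go to p0
p0 | [0]__000___   read 0 → write 0, move →, go to p3
p3 | 0[_]_000___   read _ → write _, move →, go to p0
p0 | 0_[_]000___   read _ → write 1, move →, go to p4
p4 | 0_1[0]00___   read 0 → write _, move →, go to p2
p2 | 0_1_[0]0___   read 0 → write _, move ←, go to p1
p1 | 0_1[_]_0___   read _ → write _, move ←, go to p3
p3 | 0_[1]__0___   read 1 → write 1, move →, go to p2
p2 | 0_1[_]_0___   read _ → write _, move →, go to p0
p0 | 0_1_[_]0___   read _ → write 1, move →, go to p4
p4 | 0_1_1[0]___   read 0 → write _, move →, go to p2
p2 | 0_1_1_[_]__   read _ → write _, move →, go to p0
p0 | 0_1_1__[_]_   read _ → write 1, move →, go to p4
p4 | 0_1_1__1[_]
Cell 7 holds 1 when M halts.

1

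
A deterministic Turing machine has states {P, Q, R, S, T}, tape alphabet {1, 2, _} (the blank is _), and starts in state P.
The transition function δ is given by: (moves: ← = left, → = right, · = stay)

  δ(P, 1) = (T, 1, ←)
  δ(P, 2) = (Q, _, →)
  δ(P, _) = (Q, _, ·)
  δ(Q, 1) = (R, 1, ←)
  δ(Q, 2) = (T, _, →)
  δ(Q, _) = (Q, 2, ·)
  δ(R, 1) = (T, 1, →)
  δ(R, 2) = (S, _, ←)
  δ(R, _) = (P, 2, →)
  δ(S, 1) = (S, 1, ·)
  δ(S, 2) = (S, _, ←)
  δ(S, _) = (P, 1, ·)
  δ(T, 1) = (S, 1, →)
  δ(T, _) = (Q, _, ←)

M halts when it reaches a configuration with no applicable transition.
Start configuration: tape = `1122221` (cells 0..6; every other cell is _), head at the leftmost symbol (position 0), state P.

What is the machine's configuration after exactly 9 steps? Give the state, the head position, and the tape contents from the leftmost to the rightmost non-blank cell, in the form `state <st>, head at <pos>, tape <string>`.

P | __[1]122221   read 1 → write 1, move ←, go to T
T | _[_]1122221   read _ → write _, move ←, go to Q
Q | [_]_1122221   read _ → write 2, move ·, go to Q
Q | [2]_1122221   read 2 → write _, move →, go to T
T | _[_]1122221   read _ → write _, move ←, go to Q
Q | [_]_1122221   read _ → write 2, move ·, go to Q
Q | [2]_1122221   read 2 → write _, move →, go to T
T | _[_]1122221   read _ → write _, move ←, go to Q
Q | [_]_1122221   read _ → write 2, move ·, go to Q
Q | [2]_1122221
After 9 steps: state Q, head at -2, tape 2_1122221.

state Q, head at -2, tape 2_1122221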